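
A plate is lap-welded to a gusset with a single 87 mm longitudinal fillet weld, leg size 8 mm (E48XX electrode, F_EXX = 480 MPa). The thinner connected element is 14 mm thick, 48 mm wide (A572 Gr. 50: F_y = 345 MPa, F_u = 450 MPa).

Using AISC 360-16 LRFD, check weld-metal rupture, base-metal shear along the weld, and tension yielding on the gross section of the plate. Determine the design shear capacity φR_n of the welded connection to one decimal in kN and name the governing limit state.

106.3 kN (weld metal governs)

Weld metal: throat = 0.707×8 = 5.656 mm, L = 87 mm. φR_n = 0.75 × 0.6 × 480 × 5.656 × 87 = 106.3 kN.
Base metal shear (14 mm plate): yield φR_n = 1.0×0.6×345×14×87 = 252.1 kN; rupture φR_n = 0.75×0.6×450×14×87 = 246.6 kN; take 246.6 kN (rupture).
Tension yield (gross): A_g = 48×14 = 672 mm². φR_n = 0.90 × 345 × 672 = 208.7 kN.
Governing: min(106.3, 246.6, 208.7) = 106.3 kN → weld metal.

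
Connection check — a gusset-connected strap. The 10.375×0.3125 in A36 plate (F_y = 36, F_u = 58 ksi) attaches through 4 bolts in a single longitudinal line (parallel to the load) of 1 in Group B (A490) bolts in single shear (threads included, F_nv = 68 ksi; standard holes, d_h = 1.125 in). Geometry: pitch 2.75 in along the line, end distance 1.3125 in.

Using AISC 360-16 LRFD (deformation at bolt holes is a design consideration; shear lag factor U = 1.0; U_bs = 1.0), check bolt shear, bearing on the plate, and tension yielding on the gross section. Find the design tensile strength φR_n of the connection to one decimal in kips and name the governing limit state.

91.8 kips (bearing governs)

Bolt shear: A_b = π(1)²/4 = 0.7854 in². φR_n = 0.75 × 68 × 0.7854 × 4 × 1 = 160.2 kips.
Bearing (0.3125 in plate, F_u = 58 ksi): end bolts L_c = 1.3125 − 1.125/2 = 0.75, R_n = min(1.2×0.75×0.3125×58, 2.4×1×0.3125×58) = 16.313 kips/bolt; interior L_c = 2.75 − 1.125 = 1.625, R_n = 35.344 kips/bolt. φR_n = 0.75 × (1×16.313 + 3×35.344) = 91.8 kips.
Tension yield (gross): A_g = 10.375×0.3125 = 3.2422 in². φR_n = 0.90 × 36 × 3.2422 = 105.0 kips.
Governing: min(160.2, 91.8, 105.0) = 91.8 kips → bearing.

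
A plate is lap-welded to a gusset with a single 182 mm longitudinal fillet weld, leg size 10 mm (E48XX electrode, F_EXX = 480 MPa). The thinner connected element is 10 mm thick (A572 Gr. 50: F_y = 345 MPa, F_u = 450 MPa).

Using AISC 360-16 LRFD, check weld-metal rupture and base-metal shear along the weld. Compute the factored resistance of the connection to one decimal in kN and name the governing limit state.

Weld metal: throat = 0.707×10 = 7.07 mm, L = 182 mm. φR_n = 0.75 × 0.6 × 480 × 7.07 × 182 = 277.9 kN.
Base metal shear (10 mm plate): yield φR_n = 1.0×0.6×345×10×182 = 376.7 kN; rupture φR_n = 0.75×0.6×450×10×182 = 368.6 kN; take 368.6 kN (rupture).
Governing: min(277.9, 368.6) = 277.9 kN → weld metal.

277.9 kN (weld metal governs)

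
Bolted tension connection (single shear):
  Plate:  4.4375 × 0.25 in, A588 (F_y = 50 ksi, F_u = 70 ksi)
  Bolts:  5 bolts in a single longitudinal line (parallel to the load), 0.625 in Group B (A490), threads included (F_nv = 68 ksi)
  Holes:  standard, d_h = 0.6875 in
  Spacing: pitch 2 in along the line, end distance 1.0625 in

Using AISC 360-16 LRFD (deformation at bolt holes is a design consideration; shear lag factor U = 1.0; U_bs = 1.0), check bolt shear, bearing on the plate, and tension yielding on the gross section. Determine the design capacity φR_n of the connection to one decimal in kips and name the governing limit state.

Bolt shear: A_b = π(0.625)²/4 = 0.3068 in². φR_n = 0.75 × 68 × 0.3068 × 5 × 1 = 78.2 kips.
Bearing (0.25 in plate, F_u = 70 ksi): end bolts L_c = 1.0625 − 0.6875/2 = 0.71875, R_n = min(1.2×0.71875×0.25×70, 2.4×0.625×0.25×70) = 15.094 kips/bolt; interior L_c = 2 − 0.6875 = 1.3125, R_n = 26.25 kips/bolt. φR_n = 0.75 × (1×15.094 + 4×26.25) = 90.1 kips.
Tension yield (gross): A_g = 4.4375×0.25 = 1.1094 in². φR_n = 0.90 × 50 × 1.1094 = 49.9 kips.
Governing: min(78.2, 90.1, 49.9) = 49.9 kips → gross-section yield.

49.9 kips (gross-section yield governs)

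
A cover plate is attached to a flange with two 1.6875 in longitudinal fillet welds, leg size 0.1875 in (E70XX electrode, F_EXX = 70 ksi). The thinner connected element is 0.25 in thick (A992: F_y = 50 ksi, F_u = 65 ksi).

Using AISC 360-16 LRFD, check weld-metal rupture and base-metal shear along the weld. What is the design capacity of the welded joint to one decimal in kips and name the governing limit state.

14.1 kips (weld metal governs)

Weld metal: throat = 0.707×0.1875 = 0.13256 in, L = 2×1.6875 = 3.375 in. φR_n = 0.75 × 0.6 × 70 × 0.13256 × 3.375 = 14.1 kips.
Base metal shear (0.25 in plate): yield φR_n = 1.0×0.6×50×0.25×3.375 = 25.3 kips; rupture φR_n = 0.75×0.6×65×0.25×3.375 = 24.7 kips; take 24.7 kips (rupture).
Governing: min(14.1, 24.7) = 14.1 kips → weld metal.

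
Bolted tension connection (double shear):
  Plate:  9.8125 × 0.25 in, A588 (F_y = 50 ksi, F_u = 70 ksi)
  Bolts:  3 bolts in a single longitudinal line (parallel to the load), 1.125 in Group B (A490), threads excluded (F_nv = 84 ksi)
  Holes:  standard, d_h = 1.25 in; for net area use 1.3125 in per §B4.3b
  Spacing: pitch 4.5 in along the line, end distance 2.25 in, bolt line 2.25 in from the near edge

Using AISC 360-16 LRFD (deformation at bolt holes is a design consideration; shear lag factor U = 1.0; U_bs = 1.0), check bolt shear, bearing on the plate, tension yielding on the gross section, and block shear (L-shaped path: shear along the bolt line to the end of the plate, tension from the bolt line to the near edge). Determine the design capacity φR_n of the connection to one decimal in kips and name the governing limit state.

Bolt shear: A_b = π(1.125)²/4 = 0.99402 in². φR_n = 0.75 × 84 × 0.99402 × 3 × 2 = 375.7 kips.
Bearing (0.25 in plate, F_u = 70 ksi): end bolts L_c = 2.25 − 1.25/2 = 1.625, R_n = min(1.2×1.625×0.25×70, 2.4×1.125×0.25×70) = 34.125 kips/bolt; interior L_c = 4.5 − 1.25 = 3.25, R_n = 47.25 kips/bolt. φR_n = 0.75 × (1×34.125 + 2×47.25) = 96.5 kips.
Tension yield (gross): A_g = 9.8125×0.25 = 2.4531 in². φR_n = 0.90 × 50 × 2.4531 = 110.4 kips.
Block shear: shear path 1×[2.25+2×4.5] = 1×11.25 in, A_gv = 2.8125, A_nv = 1×(11.25 − 2.5×1.3125)×0.25 = 1.9922 in²; tension to near edge: (2.25 − 0.5×1.3125)×0.25 = 0.39844 in². R_n = min(0.6×70×1.9922, 0.6×50×2.8125) + 1.0×70×0.39844 = min(83.672, 84.375) + 27.891 = 111.56 kips. φR_n = 0.75 × 111.56 = 83.7 kips.
Governing: min(375.7, 96.5, 110.4, 83.7) = 83.7 kips → block shear.

83.7 kips (block shear governs)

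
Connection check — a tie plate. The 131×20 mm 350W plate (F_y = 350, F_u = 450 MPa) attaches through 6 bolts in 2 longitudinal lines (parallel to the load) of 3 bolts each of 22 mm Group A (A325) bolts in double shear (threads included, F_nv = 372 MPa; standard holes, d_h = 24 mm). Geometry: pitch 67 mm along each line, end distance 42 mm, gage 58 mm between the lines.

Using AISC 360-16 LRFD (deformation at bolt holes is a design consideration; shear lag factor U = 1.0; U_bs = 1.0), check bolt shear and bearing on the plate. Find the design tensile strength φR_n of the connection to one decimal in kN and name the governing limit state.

Bolt shear: A_b = π(22)²/4 = 380.13 mm². φR_n = 0.75 × 372 × 380.13 × 6 × 2 = 1272.7 kN.
Bearing (20 mm plate, F_u = 450 MPa): end bolts L_c = 42 − 24/2 = 30, R_n = min(1.2×30×20×450, 2.4×22×20×450) = 324 kN/bolt; interior L_c = 67 − 24 = 43, R_n = 464.4 kN/bolt. φR_n = 0.75 × (2×324 + 4×464.4) = 1879.2 kN.
Governing: min(1272.7, 1879.2) = 1272.7 kN → bolt shear.

1272.7 kN (bolt shear governs)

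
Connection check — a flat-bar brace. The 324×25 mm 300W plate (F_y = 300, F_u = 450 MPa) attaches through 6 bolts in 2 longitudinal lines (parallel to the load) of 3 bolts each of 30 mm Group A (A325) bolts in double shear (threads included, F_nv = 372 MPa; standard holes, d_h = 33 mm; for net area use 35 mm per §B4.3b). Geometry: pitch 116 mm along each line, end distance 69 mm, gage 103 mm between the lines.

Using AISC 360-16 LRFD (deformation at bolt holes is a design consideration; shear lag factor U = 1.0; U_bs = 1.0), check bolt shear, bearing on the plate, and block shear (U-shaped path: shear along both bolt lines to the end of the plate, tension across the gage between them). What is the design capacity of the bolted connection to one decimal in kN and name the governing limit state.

Bolt shear: A_b = π(30)²/4 = 706.86 mm². φR_n = 0.75 × 372 × 706.86 × 6 × 2 = 2366.6 kN.
Bearing (25 mm plate, F_u = 450 MPa): end bolts L_c = 69 − 33/2 = 52.5, R_n = min(1.2×52.5×25×450, 2.4×30×25×450) = 708.75 kN/bolt; interior L_c = 116 − 33 = 83, R_n = 810 kN/bolt. φR_n = 0.75 × (2×708.75 + 4×810) = 3493.1 kN.
Block shear: shear path 2×[69+2×116] = 2×301 mm, A_gv = 15050, A_nv = 2×(301 − 2.5×35)×25 = 10675 mm²; tension across gage: (103 − 1×35)×25 = 1700 mm². R_n = min(0.6×450×10675, 0.6×300×15050) + 1.0×450×1700 = min(2882.3, 2709) + 765 = 3474 kN. φR_n = 0.75 × 3474 = 2605.5 kN.
Governing: min(2366.6, 3493.1, 2605.5) = 2366.6 kN → bolt shear.

2366.6 kN (bolt shear governs)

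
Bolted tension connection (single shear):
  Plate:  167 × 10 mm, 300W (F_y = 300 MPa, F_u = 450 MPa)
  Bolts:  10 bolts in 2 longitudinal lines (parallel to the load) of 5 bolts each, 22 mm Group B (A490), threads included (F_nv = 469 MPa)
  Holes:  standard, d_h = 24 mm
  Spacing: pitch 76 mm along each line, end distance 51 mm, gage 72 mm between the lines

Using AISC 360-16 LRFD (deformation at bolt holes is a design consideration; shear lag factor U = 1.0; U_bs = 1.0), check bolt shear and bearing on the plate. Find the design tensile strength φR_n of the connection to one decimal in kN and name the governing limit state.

Bolt shear: A_b = π(22)²/4 = 380.13 mm². φR_n = 0.75 × 469 × 380.13 × 10 × 1 = 1337.1 kN.
Bearing (10 mm plate, F_u = 450 MPa): end bolts L_c = 51 − 24/2 = 39, R_n = min(1.2×39×10×450, 2.4×22×10×450) = 210.6 kN/bolt; interior L_c = 76 − 24 = 52, R_n = 237.6 kN/bolt. φR_n = 0.75 × (2×210.6 + 8×237.6) = 1741.5 kN.
Governing: min(1337.1, 1741.5) = 1337.1 kN → bolt shear.

1337.1 kN (bolt shear governs)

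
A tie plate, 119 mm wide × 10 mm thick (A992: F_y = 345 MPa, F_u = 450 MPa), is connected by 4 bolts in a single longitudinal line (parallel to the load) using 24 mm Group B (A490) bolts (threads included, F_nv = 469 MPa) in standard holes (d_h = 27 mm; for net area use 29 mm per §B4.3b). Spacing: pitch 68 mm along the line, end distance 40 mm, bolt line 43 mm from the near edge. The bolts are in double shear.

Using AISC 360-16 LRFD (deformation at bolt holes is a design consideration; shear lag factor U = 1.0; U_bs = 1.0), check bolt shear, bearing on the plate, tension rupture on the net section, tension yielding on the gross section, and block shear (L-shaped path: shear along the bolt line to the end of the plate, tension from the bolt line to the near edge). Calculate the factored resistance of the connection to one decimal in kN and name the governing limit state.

Bolt shear: A_b = π(24)²/4 = 452.39 mm². φR_n = 0.75 × 469 × 452.39 × 4 × 2 = 1273.0 kN.
Bearing (10 mm plate, F_u = 450 MPa): end bolts L_c = 40 − 27/2 = 26.5, R_n = min(1.2×26.5×10×450, 2.4×24×10×450) = 143.1 kN/bolt; interior L_c = 68 − 27 = 41, R_n = 221.4 kN/bolt. φR_n = 0.75 × (1×143.1 + 3×221.4) = 605.5 kN.
Tension rupture (net): A_n = (119 − 1×29)×10 = 900 mm² (U = 1.0, A_e = A_n). φR_n = 0.75 × 450 × 900 = 303.8 kN.
Tension yield (gross): A_g = 119×10 = 1190 mm². φR_n = 0.90 × 345 × 1190 = 369.5 kN.
Block shear: shear path 1×[40+3×68] = 1×244 mm, A_gv = 2440, A_nv = 1×(244 − 3.5×29)×10 = 1425 mm²; tension to near edge: (43 − 0.5×29)×10 = 285 mm². R_n = min(0.6×450×1425, 0.6×345×2440) + 1.0×450×285 = min(384.75, 505.08) + 128.25 = 513 kN. φR_n = 0.75 × 513 = 384.8 kN.
Governing: min(1273.0, 605.5, 303.8, 369.5, 384.8) = 303.8 kN → net-section rupture.

303.8 kN (net-section rupture governs)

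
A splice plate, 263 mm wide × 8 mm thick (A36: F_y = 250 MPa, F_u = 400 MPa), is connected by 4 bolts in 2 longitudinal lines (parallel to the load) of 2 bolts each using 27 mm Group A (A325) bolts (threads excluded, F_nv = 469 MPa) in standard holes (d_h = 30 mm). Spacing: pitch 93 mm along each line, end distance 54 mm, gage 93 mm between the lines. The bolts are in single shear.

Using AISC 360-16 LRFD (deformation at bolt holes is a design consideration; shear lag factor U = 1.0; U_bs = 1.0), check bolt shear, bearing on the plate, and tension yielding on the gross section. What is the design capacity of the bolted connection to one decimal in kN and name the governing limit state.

Bolt shear: A_b = π(27)²/4 = 572.56 mm². φR_n = 0.75 × 469 × 572.56 × 4 × 1 = 805.6 kN.
Bearing (8 mm plate, F_u = 400 MPa): end bolts L_c = 54 − 30/2 = 39, R_n = min(1.2×39×8×400, 2.4×27×8×400) = 149.76 kN/bolt; interior L_c = 93 − 30 = 63, R_n = 207.36 kN/bolt. φR_n = 0.75 × (2×149.76 + 2×207.36) = 535.7 kN.
Tension yield (gross): A_g = 263×8 = 2104 mm². φR_n = 0.90 × 250 × 2104 = 473.4 kN.
Governing: min(805.6, 535.7, 473.4) = 473.4 kN → gross-section yield.

473.4 kN (gross-section yield governs)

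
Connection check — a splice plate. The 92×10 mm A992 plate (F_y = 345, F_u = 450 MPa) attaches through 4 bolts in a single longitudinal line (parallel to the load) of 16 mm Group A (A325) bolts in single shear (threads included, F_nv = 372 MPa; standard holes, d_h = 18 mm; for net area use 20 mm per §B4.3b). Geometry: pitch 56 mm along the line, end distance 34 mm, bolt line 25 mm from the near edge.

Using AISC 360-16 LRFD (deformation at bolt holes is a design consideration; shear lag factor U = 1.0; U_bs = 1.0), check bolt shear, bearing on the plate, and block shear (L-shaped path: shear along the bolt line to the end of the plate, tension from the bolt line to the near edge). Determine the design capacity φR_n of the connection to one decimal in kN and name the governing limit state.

Bolt shear: A_b = π(16)²/4 = 201.06 mm². φR_n = 0.75 × 372 × 201.06 × 4 × 1 = 224.4 kN.
Bearing (10 mm plate, F_u = 450 MPa): end bolts L_c = 34 − 18/2 = 25, R_n = min(1.2×25×10×450, 2.4×16×10×450) = 135 kN/bolt; interior L_c = 56 − 18 = 38, R_n = 172.8 kN/bolt. φR_n = 0.75 × (1×135 + 3×172.8) = 490.1 kN.
Block shear: shear path 1×[34+3×56] = 1×202 mm, A_gv = 2020, A_nv = 1×(202 − 3.5×20)×10 = 1320 mm²; tension to near edge: (25 − 0.5×20)×10 = 150 mm². R_n = min(0.6×450×1320, 0.6×345×2020) + 1.0×450×150 = min(356.4, 418.14) + 67.5 = 423.9 kN. φR_n = 0.75 × 423.9 = 317.9 kN.
Governing: min(224.4, 490.1, 317.9) = 224.4 kN → bolt shear.

224.4 kN (bolt shear governs)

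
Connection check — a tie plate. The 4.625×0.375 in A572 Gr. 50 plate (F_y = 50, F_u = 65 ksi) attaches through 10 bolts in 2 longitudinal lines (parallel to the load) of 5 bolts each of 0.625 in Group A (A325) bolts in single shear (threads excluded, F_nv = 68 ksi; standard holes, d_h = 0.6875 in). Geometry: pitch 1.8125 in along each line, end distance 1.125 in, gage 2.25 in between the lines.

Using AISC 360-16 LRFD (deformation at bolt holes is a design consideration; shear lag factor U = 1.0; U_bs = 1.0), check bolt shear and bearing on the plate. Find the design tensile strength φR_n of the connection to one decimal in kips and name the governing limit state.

Bolt shear: A_b = π(0.625)²/4 = 0.3068 in². φR_n = 0.75 × 68 × 0.3068 × 10 × 1 = 156.5 kips.
Bearing (0.375 in plate, F_u = 65 ksi): end bolts L_c = 1.125 − 0.6875/2 = 0.78125, R_n = min(1.2×0.78125×0.375×65, 2.4×0.625×0.375×65) = 22.852 kips/bolt; interior L_c = 1.8125 − 0.6875 = 1.125, R_n = 32.906 kips/bolt. φR_n = 0.75 × (2×22.852 + 8×32.906) = 231.7 kips.
Governing: min(156.5, 231.7) = 156.5 kips → bolt shear.

156.5 kips (bolt shear governs)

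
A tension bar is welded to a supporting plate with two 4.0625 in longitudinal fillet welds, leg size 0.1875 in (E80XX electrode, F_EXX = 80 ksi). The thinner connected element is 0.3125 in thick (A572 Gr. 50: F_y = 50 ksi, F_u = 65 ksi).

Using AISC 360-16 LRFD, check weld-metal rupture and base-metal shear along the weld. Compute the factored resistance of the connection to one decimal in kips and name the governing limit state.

Weld metal: throat = 0.707×0.1875 = 0.13256 in, L = 2×4.0625 = 8.125 in. φR_n = 0.75 × 0.6 × 80 × 0.13256 × 8.125 = 38.8 kips.
Base metal shear (0.3125 in plate): yield φR_n = 1.0×0.6×50×0.3125×8.125 = 76.2 kips; rupture φR_n = 0.75×0.6×65×0.3125×8.125 = 74.3 kips; take 74.3 kips (rupture).
Governing: min(38.8, 74.3) = 38.8 kips → weld metal.

38.8 kips (weld metal governs)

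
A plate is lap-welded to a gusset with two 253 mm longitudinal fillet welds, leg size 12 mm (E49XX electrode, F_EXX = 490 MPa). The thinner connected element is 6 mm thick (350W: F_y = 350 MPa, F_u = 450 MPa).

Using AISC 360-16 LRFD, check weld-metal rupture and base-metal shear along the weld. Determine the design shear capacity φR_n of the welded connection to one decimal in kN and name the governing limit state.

Weld metal: throat = 0.707×12 = 8.484 mm, L = 2×253 = 506 mm. φR_n = 0.75 × 0.6 × 490 × 8.484 × 506 = 946.6 kN.
Base metal shear (6 mm plate): yield φR_n = 1.0×0.6×350×6×506 = 637.6 kN; rupture φR_n = 0.75×0.6×450×6×506 = 614.8 kN; take 614.8 kN (rupture).
Governing: min(946.6, 614.8) = 614.8 kN → base-metal shear.

614.8 kN (base-metal shear governs)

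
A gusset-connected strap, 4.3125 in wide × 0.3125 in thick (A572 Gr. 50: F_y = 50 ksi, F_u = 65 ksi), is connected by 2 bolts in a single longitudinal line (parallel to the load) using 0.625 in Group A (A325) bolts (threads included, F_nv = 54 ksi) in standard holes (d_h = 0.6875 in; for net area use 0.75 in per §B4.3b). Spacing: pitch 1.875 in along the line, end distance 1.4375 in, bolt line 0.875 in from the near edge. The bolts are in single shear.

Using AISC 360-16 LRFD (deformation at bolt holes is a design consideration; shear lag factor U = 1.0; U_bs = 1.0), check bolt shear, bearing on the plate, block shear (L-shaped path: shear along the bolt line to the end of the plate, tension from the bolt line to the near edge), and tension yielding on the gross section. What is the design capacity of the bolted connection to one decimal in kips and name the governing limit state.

24.9 kips (bolt shear governs)

Bolt shear: A_b = π(0.625)²/4 = 0.3068 in². φR_n = 0.75 × 54 × 0.3068 × 2 × 1 = 24.9 kips.
Bearing (0.3125 in plate, F_u = 65 ksi): end bolts L_c = 1.4375 − 0.6875/2 = 1.09375, R_n = min(1.2×1.09375×0.3125×65, 2.4×0.625×0.3125×65) = 26.66 kips/bolt; interior L_c = 1.875 − 0.6875 = 1.1875, R_n = 28.945 kips/bolt. φR_n = 0.75 × (1×26.66 + 1×28.945) = 41.7 kips.
Block shear: shear path 1×[1.4375+1×1.875] = 1×3.3125 in, A_gv = 1.0352, A_nv = 1×(3.3125 − 1.5×0.75)×0.3125 = 0.68359 in²; tension to near edge: (0.875 − 0.5×0.75)×0.3125 = 0.15625 in². R_n = min(0.6×65×0.68359, 0.6×50×1.0352) + 1.0×65×0.15625 = min(26.66, 31.056) + 10.156 = 36.816 kips. φR_n = 0.75 × 36.816 = 27.6 kips.
Tension yield (gross): A_g = 4.3125×0.3125 = 1.3477 in². φR_n = 0.90 × 50 × 1.3477 = 60.6 kips.
Governing: min(24.9, 41.7, 27.6, 60.6) = 24.9 kips → bolt shear.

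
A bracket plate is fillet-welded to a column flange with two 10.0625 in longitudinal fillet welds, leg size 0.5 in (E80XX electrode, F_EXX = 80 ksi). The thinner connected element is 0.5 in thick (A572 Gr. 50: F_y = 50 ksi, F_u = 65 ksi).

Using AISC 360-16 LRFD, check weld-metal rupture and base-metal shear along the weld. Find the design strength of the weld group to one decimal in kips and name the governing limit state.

256.1 kips (weld metal governs)

Weld metal: throat = 0.707×0.5 = 0.3535 in, L = 2×10.0625 = 20.125 in. φR_n = 0.75 × 0.6 × 80 × 0.3535 × 20.125 = 256.1 kips.
Base metal shear (0.5 in plate): yield φR_n = 1.0×0.6×50×0.5×20.125 = 301.9 kips; rupture φR_n = 0.75×0.6×65×0.5×20.125 = 294.3 kips; take 294.3 kips (rupture).
Governing: min(256.1, 294.3) = 256.1 kips → weld metal.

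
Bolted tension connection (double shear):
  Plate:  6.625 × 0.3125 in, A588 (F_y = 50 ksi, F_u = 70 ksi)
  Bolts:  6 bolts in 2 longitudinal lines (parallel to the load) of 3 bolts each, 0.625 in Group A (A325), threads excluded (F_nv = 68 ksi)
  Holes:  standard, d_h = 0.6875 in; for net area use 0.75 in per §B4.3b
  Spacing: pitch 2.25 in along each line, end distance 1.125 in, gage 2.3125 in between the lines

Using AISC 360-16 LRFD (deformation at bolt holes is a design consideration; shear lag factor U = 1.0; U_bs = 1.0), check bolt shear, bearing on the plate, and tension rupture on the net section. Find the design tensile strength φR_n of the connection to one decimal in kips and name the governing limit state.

Bolt shear: A_b = π(0.625)²/4 = 0.3068 in². φR_n = 0.75 × 68 × 0.3068 × 6 × 2 = 187.8 kips.
Bearing (0.3125 in plate, F_u = 70 ksi): end bolts L_c = 1.125 − 0.6875/2 = 0.78125, R_n = min(1.2×0.78125×0.3125×70, 2.4×0.625×0.3125×70) = 20.508 kips/bolt; interior L_c = 2.25 − 0.6875 = 1.5625, R_n = 32.813 kips/bolt. φR_n = 0.75 × (2×20.508 + 4×32.813) = 129.2 kips.
Tension rupture (net): A_n = (6.625 − 2×0.75)×0.3125 = 1.6016 in² (U = 1.0, A_e = A_n). φR_n = 0.75 × 70 × 1.6016 = 84.1 kips.
Governing: min(187.8, 129.2, 84.1) = 84.1 kips → net-section rupture.

84.1 kips (net-section rupture governs)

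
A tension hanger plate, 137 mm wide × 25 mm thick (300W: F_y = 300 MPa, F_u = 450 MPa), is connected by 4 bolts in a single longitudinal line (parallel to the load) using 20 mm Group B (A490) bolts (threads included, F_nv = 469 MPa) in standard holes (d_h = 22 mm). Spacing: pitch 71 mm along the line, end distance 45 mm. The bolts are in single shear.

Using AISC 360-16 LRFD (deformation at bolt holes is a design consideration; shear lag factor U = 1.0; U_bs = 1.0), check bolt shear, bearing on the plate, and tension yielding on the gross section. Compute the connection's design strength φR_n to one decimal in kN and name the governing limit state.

Bolt shear: A_b = π(20)²/4 = 314.16 mm². φR_n = 0.75 × 469 × 314.16 × 4 × 1 = 442.0 kN.
Bearing (25 mm plate, F_u = 450 MPa): end bolts L_c = 45 − 22/2 = 34, R_n = min(1.2×34×25×450, 2.4×20×25×450) = 459 kN/bolt; interior L_c = 71 − 22 = 49, R_n = 540 kN/bolt. φR_n = 0.75 × (1×459 + 3×540) = 1559.3 kN.
Tension yield (gross): A_g = 137×25 = 3425 mm². φR_n = 0.90 × 300 × 3425 = 924.8 kN.
Governing: min(442.0, 1559.3, 924.8) = 442.0 kN → bolt shear.

442.0 kN (bolt shear governs)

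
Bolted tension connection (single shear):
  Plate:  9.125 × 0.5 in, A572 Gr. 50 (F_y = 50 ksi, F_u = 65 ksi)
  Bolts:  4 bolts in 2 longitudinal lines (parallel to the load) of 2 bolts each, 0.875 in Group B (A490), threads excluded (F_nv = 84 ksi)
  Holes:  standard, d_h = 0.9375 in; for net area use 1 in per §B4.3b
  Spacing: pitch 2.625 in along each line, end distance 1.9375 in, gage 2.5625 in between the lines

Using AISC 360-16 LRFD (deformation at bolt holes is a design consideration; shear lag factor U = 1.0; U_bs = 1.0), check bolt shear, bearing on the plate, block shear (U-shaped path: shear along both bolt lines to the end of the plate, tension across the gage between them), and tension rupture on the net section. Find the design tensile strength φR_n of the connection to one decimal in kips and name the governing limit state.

127.7 kips (block shear governs)

Bolt shear: A_b = π(0.875)²/4 = 0.60132 in². φR_n = 0.75 × 84 × 0.60132 × 4 × 1 = 151.5 kips.
Bearing (0.5 in plate, F_u = 65 ksi): end bolts L_c = 1.9375 − 0.9375/2 = 1.46875, R_n = min(1.2×1.46875×0.5×65, 2.4×0.875×0.5×65) = 57.281 kips/bolt; interior L_c = 2.625 − 0.9375 = 1.6875, R_n = 65.813 kips/bolt. φR_n = 0.75 × (2×57.281 + 2×65.813) = 184.6 kips.
Block shear: shear path 2×[1.9375+1×2.625] = 2×4.5625 in, A_gv = 4.5625, A_nv = 2×(4.5625 − 1.5×1)×0.5 = 3.0625 in²; tension across gage: (2.5625 − 1×1)×0.5 = 0.78125 in². R_n = min(0.6×65×3.0625, 0.6×50×4.5625) + 1.0×65×0.78125 = min(119.44, 136.88) + 50.781 = 170.22 kips. φR_n = 0.75 × 170.22 = 127.7 kips.
Tension rupture (net): A_n = (9.125 − 2×1)×0.5 = 3.5625 in² (U = 1.0, A_e = A_n). φR_n = 0.75 × 65 × 3.5625 = 173.7 kips.
Governing: min(151.5, 184.6, 127.7, 173.7) = 127.7 kips → block shear.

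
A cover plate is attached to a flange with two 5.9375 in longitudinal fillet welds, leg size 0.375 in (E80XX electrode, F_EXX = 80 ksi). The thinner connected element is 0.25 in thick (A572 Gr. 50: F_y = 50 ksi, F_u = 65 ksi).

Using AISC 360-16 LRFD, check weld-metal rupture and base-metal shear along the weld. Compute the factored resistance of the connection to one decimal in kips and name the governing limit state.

Weld metal: throat = 0.707×0.375 = 0.26513 in, L = 2×5.9375 = 11.875 in. φR_n = 0.75 × 0.6 × 80 × 0.26513 × 11.875 = 113.3 kips.
Base metal shear (0.25 in plate): yield φR_n = 1.0×0.6×50×0.25×11.875 = 89.1 kips; rupture φR_n = 0.75×0.6×65×0.25×11.875 = 86.8 kips; take 86.8 kips (rupture).
Governing: min(113.3, 86.8) = 86.8 kips → base-metal shear.

86.8 kips (base-metal shear governs)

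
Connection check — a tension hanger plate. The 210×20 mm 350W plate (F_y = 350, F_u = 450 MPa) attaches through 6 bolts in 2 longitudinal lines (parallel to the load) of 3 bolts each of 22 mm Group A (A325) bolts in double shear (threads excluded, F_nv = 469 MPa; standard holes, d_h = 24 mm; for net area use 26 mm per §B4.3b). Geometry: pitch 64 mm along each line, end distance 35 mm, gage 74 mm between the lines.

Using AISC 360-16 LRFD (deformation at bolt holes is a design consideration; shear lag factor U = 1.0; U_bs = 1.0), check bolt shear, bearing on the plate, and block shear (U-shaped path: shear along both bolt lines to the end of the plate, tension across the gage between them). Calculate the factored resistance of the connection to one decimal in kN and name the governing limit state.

Bolt shear: A_b = π(22)²/4 = 380.13 mm². φR_n = 0.75 × 469 × 380.13 × 6 × 2 = 1604.5 kN.
Bearing (20 mm plate, F_u = 450 MPa): end bolts L_c = 35 − 24/2 = 23, R_n = min(1.2×23×20×450, 2.4×22×20×450) = 248.4 kN/bolt; interior L_c = 64 − 24 = 40, R_n = 432 kN/bolt. φR_n = 0.75 × (2×248.4 + 4×432) = 1668.6 kN.
Block shear: shear path 2×[35+2×64] = 2×163 mm, A_gv = 6520, A_nv = 2×(163 − 2.5×26)×20 = 3920 mm²; tension across gage: (74 − 1×26)×20 = 960 mm². R_n = min(0.6×450×3920, 0.6×350×6520) + 1.0×450×960 = min(1058.4, 1369.2) + 432 = 1490.4 kN. φR_n = 0.75 × 1490.4 = 1117.8 kN.
Governing: min(1604.5, 1668.6, 1117.8) = 1117.8 kN → block shear.

1117.8 kN (block shear governs)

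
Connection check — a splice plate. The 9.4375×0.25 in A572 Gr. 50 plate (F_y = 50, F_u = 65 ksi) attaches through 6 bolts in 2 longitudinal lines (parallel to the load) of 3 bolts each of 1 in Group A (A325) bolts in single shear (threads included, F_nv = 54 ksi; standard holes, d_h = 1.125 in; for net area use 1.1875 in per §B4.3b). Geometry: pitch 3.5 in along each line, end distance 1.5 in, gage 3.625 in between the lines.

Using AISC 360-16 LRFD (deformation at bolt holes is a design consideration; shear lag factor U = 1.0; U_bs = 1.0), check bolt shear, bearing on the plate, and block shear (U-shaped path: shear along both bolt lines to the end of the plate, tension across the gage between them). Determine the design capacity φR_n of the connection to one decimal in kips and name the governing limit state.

110.6 kips (block shear governs)

Bolt shear: A_b = π(1)²/4 = 0.7854 in². φR_n = 0.75 × 54 × 0.7854 × 6 × 1 = 190.9 kips.
Bearing (0.25 in plate, F_u = 65 ksi): end bolts L_c = 1.5 − 1.125/2 = 0.9375, R_n = min(1.2×0.9375×0.25×65, 2.4×1×0.25×65) = 18.281 kips/bolt; interior L_c = 3.5 − 1.125 = 2.375, R_n = 39 kips/bolt. φR_n = 0.75 × (2×18.281 + 4×39) = 144.4 kips.
Block shear: shear path 2×[1.5+2×3.5] = 2×8.5 in, A_gv = 4.25, A_nv = 2×(8.5 − 2.5×1.1875)×0.25 = 2.7656 in²; tension across gage: (3.625 − 1×1.1875)×0.25 = 0.60938 in². R_n = min(0.6×65×2.7656, 0.6×50×4.25) + 1.0×65×0.60938 = min(107.86, 127.5) + 39.61 = 147.47 kips. φR_n = 0.75 × 147.47 = 110.6 kips.
Governing: min(190.9, 144.4, 110.6) = 110.6 kips → block shear.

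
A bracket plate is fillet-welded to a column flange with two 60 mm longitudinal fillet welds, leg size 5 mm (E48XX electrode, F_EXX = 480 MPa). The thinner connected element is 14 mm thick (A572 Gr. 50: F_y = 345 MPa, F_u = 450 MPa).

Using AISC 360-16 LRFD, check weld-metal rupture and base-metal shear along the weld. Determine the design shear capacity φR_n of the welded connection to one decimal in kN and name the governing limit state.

Weld metal: throat = 0.707×5 = 3.535 mm, L = 2×60 = 120 mm. φR_n = 0.75 × 0.6 × 480 × 3.535 × 120 = 91.6 kN.
Base metal shear (14 mm plate): yield φR_n = 1.0×0.6×345×14×120 = 347.8 kN; rupture φR_n = 0.75×0.6×450×14×120 = 340.2 kN; take 340.2 kN (rupture).
Governing: min(91.6, 340.2) = 91.6 kN → weld metal.

91.6 kN (weld metal governs)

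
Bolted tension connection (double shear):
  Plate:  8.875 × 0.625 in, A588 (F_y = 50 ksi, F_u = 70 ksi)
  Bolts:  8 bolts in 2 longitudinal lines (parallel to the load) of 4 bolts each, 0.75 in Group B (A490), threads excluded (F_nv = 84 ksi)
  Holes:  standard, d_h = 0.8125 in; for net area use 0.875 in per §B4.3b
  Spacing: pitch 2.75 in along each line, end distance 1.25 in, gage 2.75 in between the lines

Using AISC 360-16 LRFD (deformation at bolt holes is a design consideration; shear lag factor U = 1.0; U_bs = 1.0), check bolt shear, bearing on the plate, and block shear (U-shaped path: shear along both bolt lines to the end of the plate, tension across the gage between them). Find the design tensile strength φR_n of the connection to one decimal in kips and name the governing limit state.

Bolt shear: A_b = π(0.75)²/4 = 0.44179 in². φR_n = 0.75 × 84 × 0.44179 × 8 × 2 = 445.3 kips.
Bearing (0.625 in plate, F_u = 70 ksi): end bolts L_c = 1.25 − 0.8125/2 = 0.84375, R_n = min(1.2×0.84375×0.625×70, 2.4×0.75×0.625×70) = 44.297 kips/bolt; interior L_c = 2.75 − 0.8125 = 1.9375, R_n = 78.75 kips/bolt. φR_n = 0.75 × (2×44.297 + 6×78.75) = 420.8 kips.
Block shear: shear path 2×[1.25+3×2.75] = 2×9.5 in, A_gv = 11.875, A_nv = 2×(9.5 − 3.5×0.875)×0.625 = 8.0469 in²; tension across gage: (2.75 − 1×0.875)×0.625 = 1.1719 in². R_n = min(0.6×70×8.0469, 0.6×50×11.875) + 1.0×70×1.1719 = min(337.97, 356.25) + 82.033 = 420 kips. φR_n = 0.75 × 420 = 315.0 kips.
Governing: min(445.3, 420.8, 315.0) = 315.0 kips → block shear.

315.0 kips (block shear governs)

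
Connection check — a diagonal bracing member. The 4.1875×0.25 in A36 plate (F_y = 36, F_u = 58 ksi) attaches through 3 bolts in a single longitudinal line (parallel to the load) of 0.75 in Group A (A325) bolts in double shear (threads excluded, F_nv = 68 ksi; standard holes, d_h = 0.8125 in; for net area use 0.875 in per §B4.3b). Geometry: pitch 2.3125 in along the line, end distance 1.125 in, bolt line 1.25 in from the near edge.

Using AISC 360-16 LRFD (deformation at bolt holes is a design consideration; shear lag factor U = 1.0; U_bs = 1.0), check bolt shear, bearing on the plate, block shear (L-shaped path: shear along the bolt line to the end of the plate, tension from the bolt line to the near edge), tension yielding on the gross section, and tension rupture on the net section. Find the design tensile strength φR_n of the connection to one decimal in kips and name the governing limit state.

32.1 kips (block shear governs)

Bolt shear: A_b = π(0.75)²/4 = 0.44179 in². φR_n = 0.75 × 68 × 0.44179 × 3 × 2 = 135.2 kips.
Bearing (0.25 in plate, F_u = 58 ksi): end bolts L_c = 1.125 − 0.8125/2 = 0.71875, R_n = min(1.2×0.71875×0.25×58, 2.4×0.75×0.25×58) = 12.506 kips/bolt; interior L_c = 2.3125 − 0.8125 = 1.5, R_n = 26.1 kips/bolt. φR_n = 0.75 × (1×12.506 + 2×26.1) = 48.5 kips.
Block shear: shear path 1×[1.125+2×2.3125] = 1×5.75 in, A_gv = 1.4375, A_nv = 1×(5.75 − 2.5×0.875)×0.25 = 0.89063 in²; tension to near edge: (1.25 − 0.5×0.875)×0.25 = 0.20313 in². R_n = min(0.6×58×0.89063, 0.6×36×1.4375) + 1.0×58×0.20313 = min(30.994, 31.05) + 11.782 = 42.776 kips. φR_n = 0.75 × 42.776 = 32.1 kips.
Tension yield (gross): A_g = 4.1875×0.25 = 1.0469 in². φR_n = 0.90 × 36 × 1.0469 = 33.9 kips.
Tension rupture (net): A_n = (4.1875 − 1×0.875)×0.25 = 0.82813 in² (U = 1.0, A_e = A_n). φR_n = 0.75 × 58 × 0.82813 = 36.0 kips.
Governing: min(135.2, 48.5, 32.1, 33.9, 36.0) = 32.1 kips → block shear.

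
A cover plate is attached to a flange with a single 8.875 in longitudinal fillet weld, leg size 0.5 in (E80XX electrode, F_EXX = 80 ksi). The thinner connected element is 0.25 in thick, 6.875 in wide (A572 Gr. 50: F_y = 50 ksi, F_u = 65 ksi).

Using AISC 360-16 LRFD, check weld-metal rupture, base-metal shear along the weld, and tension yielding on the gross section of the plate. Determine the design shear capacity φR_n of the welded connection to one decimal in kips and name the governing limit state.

Weld metal: throat = 0.707×0.5 = 0.3535 in, L = 8.875 in. φR_n = 0.75 × 0.6 × 80 × 0.3535 × 8.875 = 112.9 kips.
Base metal shear (0.25 in plate): yield φR_n = 1.0×0.6×50×0.25×8.875 = 66.6 kips; rupture φR_n = 0.75×0.6×65×0.25×8.875 = 64.9 kips; take 64.9 kips (rupture).
Tension yield (gross): A_g = 6.875×0.25 = 1.7188 in². φR_n = 0.90 × 50 × 1.7188 = 77.3 kips.
Governing: min(112.9, 64.9, 77.3) = 64.9 kips → base-metal shear.

64.9 kips (base-metal shear governs)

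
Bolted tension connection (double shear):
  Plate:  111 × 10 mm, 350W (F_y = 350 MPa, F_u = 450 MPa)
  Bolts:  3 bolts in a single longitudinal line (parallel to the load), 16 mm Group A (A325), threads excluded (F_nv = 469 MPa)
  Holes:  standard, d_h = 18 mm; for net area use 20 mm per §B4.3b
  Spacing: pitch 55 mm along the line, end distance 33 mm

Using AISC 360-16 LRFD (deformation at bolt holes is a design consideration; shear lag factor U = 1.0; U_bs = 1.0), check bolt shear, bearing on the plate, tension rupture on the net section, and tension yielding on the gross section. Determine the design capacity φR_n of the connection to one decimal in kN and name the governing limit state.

307.1 kN (net-section rupture governs)

Bolt shear: A_b = π(16)²/4 = 201.06 mm². φR_n = 0.75 × 469 × 201.06 × 3 × 2 = 424.3 kN.
Bearing (10 mm plate, F_u = 450 MPa): end bolts L_c = 33 − 18/2 = 24, R_n = min(1.2×24×10×450, 2.4×16×10×450) = 129.6 kN/bolt; interior L_c = 55 − 18 = 37, R_n = 172.8 kN/bolt. φR_n = 0.75 × (1×129.6 + 2×172.8) = 356.4 kN.
Tension rupture (net): A_n = (111 − 1×20)×10 = 910 mm² (U = 1.0, A_e = A_n). φR_n = 0.75 × 450 × 910 = 307.1 kN.
Tension yield (gross): A_g = 111×10 = 1110 mm². φR_n = 0.90 × 350 × 1110 = 349.7 kN.
Governing: min(424.3, 356.4, 307.1, 349.7) = 307.1 kN → net-section rupture.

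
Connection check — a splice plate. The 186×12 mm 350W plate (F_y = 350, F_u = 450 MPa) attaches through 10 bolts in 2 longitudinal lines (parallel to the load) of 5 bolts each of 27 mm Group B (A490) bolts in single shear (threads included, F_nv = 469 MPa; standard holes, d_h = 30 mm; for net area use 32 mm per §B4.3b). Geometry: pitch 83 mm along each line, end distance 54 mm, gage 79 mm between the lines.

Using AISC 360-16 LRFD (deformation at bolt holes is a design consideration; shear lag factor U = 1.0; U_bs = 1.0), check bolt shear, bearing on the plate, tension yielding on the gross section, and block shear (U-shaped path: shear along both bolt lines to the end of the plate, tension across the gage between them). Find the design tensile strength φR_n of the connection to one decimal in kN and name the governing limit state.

703.1 kN (gross-section yield governs)

Bolt shear: A_b = π(27)²/4 = 572.56 mm². φR_n = 0.75 × 469 × 572.56 × 10 × 1 = 2014.0 kN.
Bearing (12 mm plate, F_u = 450 MPa): end bolts L_c = 54 − 30/2 = 39, R_n = min(1.2×39×12×450, 2.4×27×12×450) = 252.72 kN/bolt; interior L_c = 83 − 30 = 53, R_n = 343.44 kN/bolt. φR_n = 0.75 × (2×252.72 + 8×343.44) = 2439.7 kN.
Tension yield (gross): A_g = 186×12 = 2232 mm². φR_n = 0.90 × 350 × 2232 = 703.1 kN.
Block shear: shear path 2×[54+4×83] = 2×386 mm, A_gv = 9264, A_nv = 2×(386 − 4.5×32)×12 = 5808 mm²; tension across gage: (79 − 1×32)×12 = 564 mm². R_n = min(0.6×450×5808, 0.6×350×9264) + 1.0×450×564 = min(1568.2, 1945.4) + 253.8 = 1822 kN. φR_n = 0.75 × 1822 = 1366.5 kN.
Governing: min(2014.0, 2439.7, 703.1, 1366.5) = 703.1 kN → gross-section yield.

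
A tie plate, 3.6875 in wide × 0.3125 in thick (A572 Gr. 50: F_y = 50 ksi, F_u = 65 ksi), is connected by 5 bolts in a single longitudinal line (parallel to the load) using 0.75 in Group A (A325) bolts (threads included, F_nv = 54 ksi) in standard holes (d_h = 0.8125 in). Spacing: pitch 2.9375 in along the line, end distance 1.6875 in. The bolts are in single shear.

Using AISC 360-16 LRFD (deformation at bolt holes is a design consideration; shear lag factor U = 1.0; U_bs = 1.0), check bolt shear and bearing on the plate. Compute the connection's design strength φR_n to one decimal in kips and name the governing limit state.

Bolt shear: A_b = π(0.75)²/4 = 0.44179 in². φR_n = 0.75 × 54 × 0.44179 × 5 × 1 = 89.5 kips.
Bearing (0.3125 in plate, F_u = 65 ksi): end bolts L_c = 1.6875 − 0.8125/2 = 1.28125, R_n = min(1.2×1.28125×0.3125×65, 2.4×0.75×0.3125×65) = 31.23 kips/bolt; interior L_c = 2.9375 − 0.8125 = 2.125, R_n = 36.563 kips/bolt. φR_n = 0.75 × (1×31.23 + 4×36.563) = 133.1 kips.
Governing: min(89.5, 133.1) = 89.5 kips → bolt shear.

89.5 kips (bolt shear governs)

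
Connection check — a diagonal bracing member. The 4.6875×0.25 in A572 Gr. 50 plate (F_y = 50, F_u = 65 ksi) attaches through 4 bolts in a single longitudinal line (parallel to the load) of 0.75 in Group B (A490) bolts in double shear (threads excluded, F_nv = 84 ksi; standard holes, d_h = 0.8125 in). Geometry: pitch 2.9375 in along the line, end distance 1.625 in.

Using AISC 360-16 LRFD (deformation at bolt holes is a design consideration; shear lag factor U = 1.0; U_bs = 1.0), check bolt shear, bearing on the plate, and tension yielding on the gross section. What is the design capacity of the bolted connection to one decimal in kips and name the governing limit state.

52.7 kips (gross-section yield governs)

Bolt shear: A_b = π(0.75)²/4 = 0.44179 in². φR_n = 0.75 × 84 × 0.44179 × 4 × 2 = 222.7 kips.
Bearing (0.25 in plate, F_u = 65 ksi): end bolts L_c = 1.625 − 0.8125/2 = 1.21875, R_n = min(1.2×1.21875×0.25×65, 2.4×0.75×0.25×65) = 23.766 kips/bolt; interior L_c = 2.9375 − 0.8125 = 2.125, R_n = 29.25 kips/bolt. φR_n = 0.75 × (1×23.766 + 3×29.25) = 83.6 kips.
Tension yield (gross): A_g = 4.6875×0.25 = 1.1719 in². φR_n = 0.90 × 50 × 1.1719 = 52.7 kips.
Governing: min(222.7, 83.6, 52.7) = 52.7 kips → gross-section yield.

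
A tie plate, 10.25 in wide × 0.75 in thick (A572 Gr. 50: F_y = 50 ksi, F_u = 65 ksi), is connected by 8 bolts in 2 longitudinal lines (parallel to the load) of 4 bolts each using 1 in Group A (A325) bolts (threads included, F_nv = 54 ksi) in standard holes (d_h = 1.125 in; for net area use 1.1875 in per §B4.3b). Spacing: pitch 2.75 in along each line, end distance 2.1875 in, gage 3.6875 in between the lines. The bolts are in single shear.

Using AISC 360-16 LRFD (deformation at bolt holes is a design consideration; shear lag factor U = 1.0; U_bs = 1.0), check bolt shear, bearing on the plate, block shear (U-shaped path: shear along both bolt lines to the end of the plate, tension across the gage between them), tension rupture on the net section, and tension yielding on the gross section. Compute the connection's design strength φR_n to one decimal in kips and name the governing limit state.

Bolt shear: A_b = π(1)²/4 = 0.7854 in². φR_n = 0.75 × 54 × 0.7854 × 8 × 1 = 254.5 kips.
Bearing (0.75 in plate, F_u = 65 ksi): end bolts L_c = 2.1875 − 1.125/2 = 1.625, R_n = min(1.2×1.625×0.75×65, 2.4×1×0.75×65) = 95.063 kips/bolt; interior L_c = 2.75 − 1.125 = 1.625, R_n = 95.063 kips/bolt. φR_n = 0.75 × (2×95.063 + 6×95.063) = 570.4 kips.
Block shear: shear path 2×[2.1875+3×2.75] = 2×10.4375 in, A_gv = 15.656, A_nv = 2×(10.4375 − 3.5×1.1875)×0.75 = 9.4219 in²; tension across gage: (3.6875 − 1×1.1875)×0.75 = 1.875 in². R_n = min(0.6×65×9.4219, 0.6×50×15.656) + 1.0×65×1.875 = min(367.45, 469.68) + 121.88 = 489.33 kips. φR_n = 0.75 × 489.33 = 367.0 kips.
Tension rupture (net): A_n = (10.25 − 2×1.1875)×0.75 = 5.9063 in² (U = 1.0, A_e = A_n). φR_n = 0.75 × 65 × 5.9063 = 287.9 kips.
Tension yield (gross): A_g = 10.25×0.75 = 7.6875 in². φR_n = 0.90 × 50 × 7.6875 = 345.9 kips.
Governing: min(254.5, 570.4, 367.0, 287.9, 345.9) = 254.5 kips → bolt shear.

254.5 kips (bolt shear governs)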